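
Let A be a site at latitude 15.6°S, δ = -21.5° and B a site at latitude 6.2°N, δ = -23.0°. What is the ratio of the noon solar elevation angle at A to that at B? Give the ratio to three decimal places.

1.383

A: 90° − |-15.6 − (-21.5)| = 84.10°.
B: 90° − |6.2 − (-23.0)| = 60.80°.
Ratio A/B = 84.1000 / 60.8000 = 1.3832.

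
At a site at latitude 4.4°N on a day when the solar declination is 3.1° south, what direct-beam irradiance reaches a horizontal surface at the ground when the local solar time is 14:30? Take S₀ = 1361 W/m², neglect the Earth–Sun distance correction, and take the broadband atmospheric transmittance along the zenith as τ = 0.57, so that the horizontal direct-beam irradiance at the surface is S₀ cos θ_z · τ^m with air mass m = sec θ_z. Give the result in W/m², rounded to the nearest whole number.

523 W/m²

Hour angle H = 15° × (14.5 − 12) = 37.50°.
cos θ_z = sin φ sin δ + cos φ cos δ cos H = (0.0767)(-0.0541) + (0.9971)(0.9985)(0.7934) = 0.7858.
Air mass m = 1/cos θ_z = 1/0.7858 = 1.273; τ^m = 0.57^1.273 = 0.4889.
Surface direct beam = 1361 × 0.7858 × 0.4889 = 522.87 W/m².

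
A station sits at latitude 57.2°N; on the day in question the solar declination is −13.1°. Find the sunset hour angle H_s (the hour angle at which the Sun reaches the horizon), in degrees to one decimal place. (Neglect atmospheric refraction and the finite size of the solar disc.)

The sunset hour angle satisfies cos H_s = −tan φ tan δ = 0.3611, giving H_s = 68.83°.

68.8°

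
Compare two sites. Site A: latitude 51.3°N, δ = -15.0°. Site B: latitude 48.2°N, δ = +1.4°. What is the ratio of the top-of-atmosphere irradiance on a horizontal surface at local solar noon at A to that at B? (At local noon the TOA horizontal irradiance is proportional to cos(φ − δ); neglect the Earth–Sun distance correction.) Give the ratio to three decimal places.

0.587

A: cos θ_z = cos(51.3° − (-15.0°)) = 0.4019.
B: cos θ_z = cos(48.2° − (1.4°)) = 0.6845.
Ratio A/B = 0.4019 / 0.6845 = 0.5871.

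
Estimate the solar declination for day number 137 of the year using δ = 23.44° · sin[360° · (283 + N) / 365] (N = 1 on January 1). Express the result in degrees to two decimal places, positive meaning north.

+19.02°

360 × (283 + 137) / 365 = 414.247°; sin(414.247°) = 0.8115.
δ = 23.44 × 0.8115 = 19.022° ≈ +19.02°.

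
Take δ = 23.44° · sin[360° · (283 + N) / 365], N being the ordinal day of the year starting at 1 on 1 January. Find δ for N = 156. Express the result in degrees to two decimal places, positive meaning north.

+22.41°

360 × (283 + 156) / 365 = 432.986°; sin(432.986°) = 0.9562.
δ = 23.44 × 0.9562 = 22.413° ≈ +22.41°.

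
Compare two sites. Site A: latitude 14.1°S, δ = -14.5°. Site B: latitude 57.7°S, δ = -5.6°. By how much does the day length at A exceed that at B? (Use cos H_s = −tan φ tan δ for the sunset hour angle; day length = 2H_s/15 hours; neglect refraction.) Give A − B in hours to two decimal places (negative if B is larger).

-0.69 h

A: H_s = arccos(−tan -14.1° · tan -14.5°) = 93.72°, so 2H_s/15 = 12.4960 h.
B: H_s = arccos(−tan -57.7° · tan -5.6°) = 98.92°, so 2H_s/15 = 13.1893 h.
A − B = 12.4960 − 13.1893 = -0.6933 h.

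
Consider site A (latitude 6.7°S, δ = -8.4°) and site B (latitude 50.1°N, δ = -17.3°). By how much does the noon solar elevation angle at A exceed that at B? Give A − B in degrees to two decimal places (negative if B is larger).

+65.70°

A: 90° − |-6.7 − (-8.4)| = 88.30°.
B: 90° − |50.1 − (-17.3)| = 22.60°.
A − B = 88.30 − 22.60 = 65.70°.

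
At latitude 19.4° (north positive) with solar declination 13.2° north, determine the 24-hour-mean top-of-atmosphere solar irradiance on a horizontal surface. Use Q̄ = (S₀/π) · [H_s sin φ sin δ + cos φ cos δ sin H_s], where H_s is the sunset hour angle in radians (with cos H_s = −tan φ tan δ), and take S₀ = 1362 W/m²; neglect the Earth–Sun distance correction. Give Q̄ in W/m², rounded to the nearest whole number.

451 W/m²

cos H_s = −tan(19.4°) · tan(13.2°) = -0.0826, so H_s = arccos(-0.0826) = 94.74°. In radians, H_s = 1.6535.
H_s sin φ sin δ = 1.6535 × 0.3322 × 0.2284 = 0.1255.
cos φ cos δ sin H_s = 0.9432 × 0.9736 × 0.9966 = 0.9152.
Q̄ = (1362/π) × (0.1255 + 0.9152) = 433.54 × 1.0407 = 451.19 W/m².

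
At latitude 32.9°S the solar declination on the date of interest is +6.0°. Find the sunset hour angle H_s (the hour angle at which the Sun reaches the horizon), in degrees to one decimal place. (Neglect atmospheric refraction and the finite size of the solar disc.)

86.1°

cos H_s = −tan(-32.9°) · tan(6.0°) = 0.0680, so H_s = arccos(0.0680) = 86.10°.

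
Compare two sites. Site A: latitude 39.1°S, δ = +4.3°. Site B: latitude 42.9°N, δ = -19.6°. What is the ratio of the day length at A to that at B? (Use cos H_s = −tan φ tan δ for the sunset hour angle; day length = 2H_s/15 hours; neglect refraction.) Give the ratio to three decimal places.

A: H_s = arccos(−tan -39.1° · tan 4.3°) = 86.50°, so 2H_s/15 = 11.5333 h.
B: H_s = arccos(−tan 42.9° · tan -19.6°) = 70.68°, so 2H_s/15 = 9.4240 h.
Ratio A/B = 11.5333 / 9.4240 = 1.2238.

1.224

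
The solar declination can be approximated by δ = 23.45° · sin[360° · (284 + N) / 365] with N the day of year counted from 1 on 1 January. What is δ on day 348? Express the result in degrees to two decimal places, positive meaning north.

-23.29°

360 × (284 + 348) / 365 = 623.342°; sin(623.342°) = -0.9933.
δ = 23.45 × -0.9933 = -23.293° ≈ -23.29°.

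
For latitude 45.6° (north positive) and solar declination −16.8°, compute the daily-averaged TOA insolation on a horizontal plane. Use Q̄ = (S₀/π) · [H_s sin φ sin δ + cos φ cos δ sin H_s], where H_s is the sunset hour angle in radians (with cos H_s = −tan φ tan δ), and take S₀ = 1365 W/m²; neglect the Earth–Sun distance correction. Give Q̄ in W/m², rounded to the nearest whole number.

The sunset hour angle satisfies cos H_s = −tan φ tan δ = 0.3083, giving H_s = 72.04°. In radians, H_s = 1.2573.
H_s sin φ sin δ = 1.2573 × 0.7145 × -0.2890 = -0.2596.
cos φ cos δ sin H_s = 0.6997 × 0.9573 × 0.9513 = 0.6372.
Q̄ = (1365/π) × (-0.2596 + 0.6372) = 434.49 × 0.3776 = 164.06 W/m².

164 W/m²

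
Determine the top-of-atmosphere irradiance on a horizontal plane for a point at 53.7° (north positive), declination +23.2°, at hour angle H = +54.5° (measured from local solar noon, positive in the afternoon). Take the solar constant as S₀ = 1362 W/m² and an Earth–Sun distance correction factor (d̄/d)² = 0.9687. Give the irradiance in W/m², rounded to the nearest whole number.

cos θ_z = sin φ sin δ + cos φ cos δ cos H = (0.8059)(0.3939) + (0.5920)(0.9191)(0.5807) = 0.6334.
Top-of-atmosphere irradiance = S₀ (d̄/d)² cos θ_z = 1362 × 0.9687 × 0.6334 = 835.69 W/m².

836 W/m²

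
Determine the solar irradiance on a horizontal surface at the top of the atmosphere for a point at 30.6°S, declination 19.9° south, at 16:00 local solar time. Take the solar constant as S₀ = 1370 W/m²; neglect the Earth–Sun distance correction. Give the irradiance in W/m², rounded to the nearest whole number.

Hour angle H = 15° × (16 − 12) = 60.00°.
cos θ_z = sin φ sin δ + cos φ cos δ cos H = (-0.5090)(-0.3404) + (0.8607)(0.9403)(0.5000) = 0.5779.
Top-of-atmosphere irradiance = S₀ cos θ_z = 1370 × 0.5779 = 791.72 W/m².

792 W/m²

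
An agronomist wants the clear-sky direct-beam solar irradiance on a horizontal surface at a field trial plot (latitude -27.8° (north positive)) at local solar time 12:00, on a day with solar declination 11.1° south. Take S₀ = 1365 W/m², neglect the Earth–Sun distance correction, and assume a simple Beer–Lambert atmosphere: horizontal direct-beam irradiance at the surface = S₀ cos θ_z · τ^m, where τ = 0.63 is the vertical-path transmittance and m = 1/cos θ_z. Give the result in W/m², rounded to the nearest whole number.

807 W/m²

Hour angle H = 15° × (12 − 12) = 0.00°.
cos θ_z = sin φ sin δ + cos φ cos δ cos H = (-0.4664)(-0.1925) + (0.8846)(0.9813)(1.0000) = 0.9578.
Air mass m = 1/cos θ_z = 1/0.9578 = 1.044; τ^m = 0.63^1.044 = 0.6173.
Surface direct beam = 1365 × 0.9578 × 0.6173 = 807.06 W/m².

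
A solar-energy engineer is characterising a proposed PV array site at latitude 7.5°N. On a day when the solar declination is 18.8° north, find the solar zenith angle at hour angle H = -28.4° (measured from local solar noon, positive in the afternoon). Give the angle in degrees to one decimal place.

29.8°

cos θ_z = sin φ sin δ + cos φ cos δ cos H = (0.1305)(0.3223) + (0.9914)(0.9466)(0.8796) = 0.8675.
θ_z = arccos(0.8675) = 29.83°.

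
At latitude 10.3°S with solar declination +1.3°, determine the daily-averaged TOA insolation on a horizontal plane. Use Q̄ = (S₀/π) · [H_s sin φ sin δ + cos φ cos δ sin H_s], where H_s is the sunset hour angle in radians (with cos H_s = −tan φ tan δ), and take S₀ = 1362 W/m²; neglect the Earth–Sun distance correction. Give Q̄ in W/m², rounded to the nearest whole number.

cos H_s = −tan(-10.3°) · tan(1.3°) = 0.0041, so H_s = arccos(0.0041) = 89.77°. In radians, H_s = 1.5668.
H_s sin φ sin δ = 1.5668 × -0.1788 × 0.0227 = -0.0064.
cos φ cos δ sin H_s = 0.9839 × 0.9997 × 1.0000 = 0.9836.
Q̄ = (1362/π) × (-0.0064 + 0.9836) = 433.54 × 0.9772 = 423.66 W/m².

424 W/m²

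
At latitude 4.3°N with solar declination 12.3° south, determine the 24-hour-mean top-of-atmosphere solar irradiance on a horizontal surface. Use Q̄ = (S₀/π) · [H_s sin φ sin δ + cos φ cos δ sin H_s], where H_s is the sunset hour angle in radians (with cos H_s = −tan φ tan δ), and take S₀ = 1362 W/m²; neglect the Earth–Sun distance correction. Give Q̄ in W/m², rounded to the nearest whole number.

412 W/m²

cos H_s = −tan(4.3°) · tan(-12.3°) = 0.0164, so H_s = arccos(0.0164) = 89.06°. In radians, H_s = 1.5544.
H_s sin φ sin δ = 1.5544 × 0.0750 × -0.2130 = -0.0248.
cos φ cos δ sin H_s = 0.9972 × 0.9770 × 0.9999 = 0.9742.
Q̄ = (1362/π) × (-0.0248 + 0.9742) = 433.54 × 0.9494 = 411.60 W/m².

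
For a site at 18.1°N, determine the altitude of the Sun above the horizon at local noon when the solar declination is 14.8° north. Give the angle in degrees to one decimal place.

At local solar noon the hour angle is zero, so the elevation is 90° − |φ − δ| = 90° − |18.1° − (14.8°)| = 90° − 3.3° = 86.7°.

86.7°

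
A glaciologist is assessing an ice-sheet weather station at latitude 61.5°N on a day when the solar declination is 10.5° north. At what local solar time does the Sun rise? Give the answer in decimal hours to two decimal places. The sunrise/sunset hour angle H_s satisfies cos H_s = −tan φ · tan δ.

4.67 h

−tan φ tan δ = −(1.8418)(0.1853) = -0.3413; H_s = arccos(-0.3413) = 109.96°.
Sunrise is at 12 − H_s/15 = 12 − 7.331 = 4.669 h local solar time.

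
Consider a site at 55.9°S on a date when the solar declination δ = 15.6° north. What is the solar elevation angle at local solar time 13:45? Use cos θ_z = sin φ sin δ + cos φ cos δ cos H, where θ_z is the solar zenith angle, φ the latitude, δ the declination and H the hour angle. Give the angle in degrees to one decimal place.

Hour angle H = 15° × (13.75 − 12) = 26.25°.
cos θ_z = sin φ sin δ + cos φ cos δ cos H = (-0.8281)(0.2689) + (0.5606)(0.9632)(0.8969) = 0.2616.
θ_z = arccos(0.2616) = 74.83°, so the elevation is 90° − 74.83° = 15.17°.

15.2°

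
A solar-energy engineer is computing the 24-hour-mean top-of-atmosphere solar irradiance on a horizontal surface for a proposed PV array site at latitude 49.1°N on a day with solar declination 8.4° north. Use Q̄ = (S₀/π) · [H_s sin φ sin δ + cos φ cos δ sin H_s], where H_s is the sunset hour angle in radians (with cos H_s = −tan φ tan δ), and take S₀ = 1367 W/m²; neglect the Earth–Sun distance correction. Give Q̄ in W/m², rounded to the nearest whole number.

cos H_s = −tan(49.1°) · tan(8.4°) = -0.1705, so H_s = arccos(-0.1705) = 99.82°. In radians, H_s = 1.7422.
H_s sin φ sin δ = 1.7422 × 0.7559 × 0.1461 = 0.1924.
cos φ cos δ sin H_s = 0.6547 × 0.9893 × 0.9853 = 0.6382.
Q̄ = (1367/π) × (0.1924 + 0.6382) = 435.13 × 0.8306 = 361.42 W/m².

361 W/m²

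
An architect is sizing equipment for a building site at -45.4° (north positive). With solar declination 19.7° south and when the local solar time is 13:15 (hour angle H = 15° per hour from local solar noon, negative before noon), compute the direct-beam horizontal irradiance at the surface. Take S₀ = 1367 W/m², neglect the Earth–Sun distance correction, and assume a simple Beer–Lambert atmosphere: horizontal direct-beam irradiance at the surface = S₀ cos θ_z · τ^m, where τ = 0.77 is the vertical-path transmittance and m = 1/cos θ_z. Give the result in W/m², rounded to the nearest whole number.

Hour angle H = 15° × (13.25 − 12) = 18.75°.
With φ = -45.4°, δ = -19.7°, H = 18.75°: sin φ sin δ = 0.2400, cos φ cos δ cos H = 0.6260, so cos θ_z = 0.8660.
Air mass m = 1/cos θ_z = 1/0.8660 = 1.155; τ^m = 0.77^1.155 = 0.7394.
Surface direct beam = 1367 × 0.8660 × 0.7394 = 875.32 W/m².

875 W/m²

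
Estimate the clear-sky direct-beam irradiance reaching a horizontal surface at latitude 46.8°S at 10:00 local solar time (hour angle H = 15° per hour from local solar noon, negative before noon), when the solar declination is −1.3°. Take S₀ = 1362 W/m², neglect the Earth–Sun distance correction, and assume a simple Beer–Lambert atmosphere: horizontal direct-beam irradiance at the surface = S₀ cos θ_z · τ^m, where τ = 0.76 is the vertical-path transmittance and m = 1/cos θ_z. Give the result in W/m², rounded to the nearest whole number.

Hour angle H = 15° × (10 − 12) = -30.00°.
cos θ_z = sin φ sin δ + cos φ cos δ cos H = (-0.7290)(-0.0227) + (0.6845)(0.9997)(0.8660) = 0.6091.
Air mass m = 1/cos θ_z = 1/0.6091 = 1.642; τ^m = 0.76^1.642 = 0.6372.
Surface direct beam = 1362 × 0.6091 × 0.6372 = 528.62 W/m².

529 W/m²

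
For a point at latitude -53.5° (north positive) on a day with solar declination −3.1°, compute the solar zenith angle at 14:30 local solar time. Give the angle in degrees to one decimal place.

Hour angle H = 15° × (14.5 − 12) = 37.50°.
cos θ_z = sin φ sin δ + cos φ cos δ cos H = (-0.8039)(-0.0541) + (0.5948)(0.9985)(0.7934) = 0.5147.
θ_z = arccos(0.5147) = 59.02°.

59.0°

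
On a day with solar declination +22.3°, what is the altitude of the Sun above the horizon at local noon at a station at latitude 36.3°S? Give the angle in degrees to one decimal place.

At local solar noon the hour angle is zero, so the elevation is 90° − |φ − δ| = 90° − |-36.3° − (22.3°)| = 90° − 58.6° = 31.4°.

31.4°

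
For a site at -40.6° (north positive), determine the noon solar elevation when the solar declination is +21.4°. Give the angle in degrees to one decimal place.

28.0°

At local solar noon the hour angle is zero, so the elevation is 90° − |φ − δ| = 90° − |-40.6° − (21.4°)| = 90° − 62.0° = 28.0°.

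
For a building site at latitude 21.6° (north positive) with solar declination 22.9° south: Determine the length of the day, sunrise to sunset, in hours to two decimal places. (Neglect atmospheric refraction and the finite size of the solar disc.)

10.72 hours

−tan φ tan δ = −(0.3959)(-0.4224) = 0.1672; H_s = arccos(0.1672) = 80.37°.
Day length = 2 H_s / 15° h⁻¹ = 160.74° / 15 = 10.716 h.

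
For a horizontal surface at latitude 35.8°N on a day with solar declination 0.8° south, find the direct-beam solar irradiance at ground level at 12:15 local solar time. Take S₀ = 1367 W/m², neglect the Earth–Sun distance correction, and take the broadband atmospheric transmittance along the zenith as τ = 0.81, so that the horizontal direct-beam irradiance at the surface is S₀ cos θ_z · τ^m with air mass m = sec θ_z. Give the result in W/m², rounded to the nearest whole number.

Hour angle H = 15° × (12.25 − 12) = 3.75°.
cos θ_z = sin(35.8°) sin(-0.8°) + cos(35.8°) cos(-0.8°) cos(3.75°) = -0.0082 + 0.8092 = 0.8010.
Air mass m = 1/cos θ_z = 1/0.8010 = 1.248; τ^m = 0.81^1.248 = 0.7688.
Surface direct beam = 1367 × 0.8010 × 0.7688 = 841.81 W/m².

842 W/m²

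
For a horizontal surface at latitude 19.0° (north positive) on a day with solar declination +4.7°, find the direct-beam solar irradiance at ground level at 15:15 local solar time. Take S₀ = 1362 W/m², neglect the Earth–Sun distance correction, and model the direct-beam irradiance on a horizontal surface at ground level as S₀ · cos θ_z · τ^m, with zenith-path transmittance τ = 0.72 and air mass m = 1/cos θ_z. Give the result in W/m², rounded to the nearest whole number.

532 W/m²

Hour angle H = 15° × (15.25 − 12) = 48.75°.
With φ = 19.0°, δ = 4.7°, H = 48.75°: sin φ sin δ = 0.0267, cos φ cos δ cos H = 0.6213, so cos θ_z = 0.6480.
Air mass m = 1/cos θ_z = 1/0.6480 = 1.543; τ^m = 0.72^1.543 = 0.6024.
Surface direct beam = 1362 × 0.6480 × 0.6024 = 531.66 W/m².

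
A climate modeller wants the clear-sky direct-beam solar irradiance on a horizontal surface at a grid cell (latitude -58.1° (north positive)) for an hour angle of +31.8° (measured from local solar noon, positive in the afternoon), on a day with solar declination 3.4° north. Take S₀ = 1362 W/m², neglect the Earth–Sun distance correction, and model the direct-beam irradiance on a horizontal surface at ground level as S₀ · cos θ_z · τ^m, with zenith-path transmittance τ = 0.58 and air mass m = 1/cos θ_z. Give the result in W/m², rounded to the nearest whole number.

138 W/m²

With φ = -58.1°, δ = 3.4°, H = 31.80°: sin φ sin δ = -0.0503, cos φ cos δ cos H = 0.4483, so cos θ_z = 0.3980.
Air mass m = 1/cos θ_z = 1/0.3980 = 2.513; τ^m = 0.58^2.513 = 0.2544.
Surface direct beam = 1362 × 0.3980 × 0.2544 = 137.90 W/m².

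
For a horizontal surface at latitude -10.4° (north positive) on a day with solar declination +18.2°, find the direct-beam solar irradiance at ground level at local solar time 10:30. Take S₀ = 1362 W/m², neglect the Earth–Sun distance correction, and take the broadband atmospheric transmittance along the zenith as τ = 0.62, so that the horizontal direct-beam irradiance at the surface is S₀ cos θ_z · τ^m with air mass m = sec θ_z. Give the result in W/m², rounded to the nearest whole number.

608 W/m²

Hour angle H = 15° × (10.5 − 12) = -22.50°.
cos θ_z = sin φ sin δ + cos φ cos δ cos H = (-0.1805)(0.3123) + (0.9836)(0.9500)(0.9239) = 0.8069.
Air mass m = 1/cos θ_z = 1/0.8069 = 1.239; τ^m = 0.62^1.239 = 0.5531.
Surface direct beam = 1362 × 0.8069 × 0.5531 = 607.86 W/m².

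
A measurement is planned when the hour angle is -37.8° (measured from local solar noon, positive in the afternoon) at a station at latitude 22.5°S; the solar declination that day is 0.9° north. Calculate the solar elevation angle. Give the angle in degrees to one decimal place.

46.4°

cos θ_z = sin(-22.5°) sin(0.9°) + cos(-22.5°) cos(0.9°) cos(-37.80°) = -0.0060 + 0.7299 = 0.7239.
θ_z = arccos(0.7239) = 43.62°, so the elevation is 90° − 43.62° = 46.38°.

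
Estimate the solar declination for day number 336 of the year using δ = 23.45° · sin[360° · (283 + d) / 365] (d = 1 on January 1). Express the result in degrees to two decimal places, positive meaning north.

-22.11°

360 × (283 + 336) / 365 = 610.521°; sin(610.521°) = -0.9428.
δ = 23.45 × -0.9428 = -22.109° ≈ -22.11°.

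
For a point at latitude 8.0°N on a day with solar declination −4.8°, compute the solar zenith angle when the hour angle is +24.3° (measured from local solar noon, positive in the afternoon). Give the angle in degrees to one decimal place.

27.4°

cos θ_z = sin φ sin δ + cos φ cos δ cos H = (0.1392)(-0.0837) + (0.9903)(0.9965)(0.9114) = 0.8877.
θ_z = arccos(0.8877) = 27.41°.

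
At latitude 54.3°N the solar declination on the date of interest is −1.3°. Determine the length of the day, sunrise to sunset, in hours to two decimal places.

The sunset hour angle satisfies cos H_s = −tan φ tan δ = 0.0316, giving H_s = 88.19°.
Day length = 2 H_s / 15° h⁻¹ = 176.38° / 15 = 11.759 h.

11.76 hours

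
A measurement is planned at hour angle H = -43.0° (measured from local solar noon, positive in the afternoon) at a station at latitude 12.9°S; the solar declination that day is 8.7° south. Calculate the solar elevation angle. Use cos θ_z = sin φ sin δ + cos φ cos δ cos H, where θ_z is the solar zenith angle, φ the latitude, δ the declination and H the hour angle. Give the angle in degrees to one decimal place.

With φ = -12.9°, δ = -8.7°, H = -43.00°: sin φ sin δ = 0.0338, cos φ cos δ cos H = 0.7047, so cos θ_z = 0.7385.
θ_z = arccos(0.7385) = 42.40°, so the elevation is 90° − 42.40° = 47.60°.

47.6°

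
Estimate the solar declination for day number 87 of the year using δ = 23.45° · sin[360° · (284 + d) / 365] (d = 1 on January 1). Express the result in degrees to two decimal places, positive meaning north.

+2.42°

360 × (284 + 87) / 365 = 365.918°; sin(365.918°) = 0.1031.
δ = 23.45 × 0.1031 = 2.418° ≈ +2.42°.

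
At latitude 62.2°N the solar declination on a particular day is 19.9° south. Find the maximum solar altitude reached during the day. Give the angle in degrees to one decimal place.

At local solar noon the hour angle is zero, so the elevation is 90° − |φ − δ| = 90° − |62.2° − (-19.9°)| = 90° − 82.1° = 7.9°.

7.9°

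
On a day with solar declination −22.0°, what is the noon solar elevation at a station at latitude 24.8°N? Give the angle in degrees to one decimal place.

At local solar noon the hour angle is zero, so the elevation is 90° − |φ − δ| = 90° − |24.8° − (-22.0°)| = 90° − 46.8° = 43.2°.

43.2°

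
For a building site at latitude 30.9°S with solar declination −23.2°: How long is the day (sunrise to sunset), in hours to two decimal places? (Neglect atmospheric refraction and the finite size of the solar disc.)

13.98 hours

−tan φ tan δ = −(-0.5985)(-0.4286) = -0.2565; H_s = arccos(-0.2565) = 104.86°.
Day length = 2 H_s / 15° h⁻¹ = 209.72° / 15 = 13.981 h.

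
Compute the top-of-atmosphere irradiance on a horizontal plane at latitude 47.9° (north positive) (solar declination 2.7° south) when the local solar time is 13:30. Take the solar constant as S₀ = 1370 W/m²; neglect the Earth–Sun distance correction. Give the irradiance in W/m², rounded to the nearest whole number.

Hour angle H = 15° × (13.5 − 12) = 22.50°.
cos θ_z = sin φ sin δ + cos φ cos δ cos H = (0.7420)(-0.0471) + (0.6704)(0.9989)(0.9239) = 0.5838.
Top-of-atmosphere irradiance = S₀ cos θ_z = 1370 × 0.5838 = 799.81 W/m².

800 W/m²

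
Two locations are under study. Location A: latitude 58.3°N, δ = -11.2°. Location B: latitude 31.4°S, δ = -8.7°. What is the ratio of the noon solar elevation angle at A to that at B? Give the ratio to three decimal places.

0.305

A: 90° − |58.3 − (-11.2)| = 20.50°.
B: 90° − |-31.4 − (-8.7)| = 67.30°.
Ratio A/B = 20.5000 / 67.3000 = 0.3046.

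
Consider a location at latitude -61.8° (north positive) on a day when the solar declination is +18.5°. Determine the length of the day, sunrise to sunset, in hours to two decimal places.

cos H_s = −tan(-61.8°) · tan(18.5°) = 0.6240, so H_s = arccos(0.6240) = 51.39°.
Day length = 2 H_s / 15° h⁻¹ = 102.78° / 15 = 6.852 h.

6.85 hours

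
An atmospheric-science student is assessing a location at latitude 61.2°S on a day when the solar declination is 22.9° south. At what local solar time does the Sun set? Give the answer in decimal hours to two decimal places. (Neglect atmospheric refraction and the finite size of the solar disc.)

21.35 h

The sunset hour angle satisfies cos H_s = −tan φ tan δ = -0.7684, giving H_s = 140.21°.
Sunset is at 12 + H_s/15 = 12 + 9.347 = 21.347 h local solar time.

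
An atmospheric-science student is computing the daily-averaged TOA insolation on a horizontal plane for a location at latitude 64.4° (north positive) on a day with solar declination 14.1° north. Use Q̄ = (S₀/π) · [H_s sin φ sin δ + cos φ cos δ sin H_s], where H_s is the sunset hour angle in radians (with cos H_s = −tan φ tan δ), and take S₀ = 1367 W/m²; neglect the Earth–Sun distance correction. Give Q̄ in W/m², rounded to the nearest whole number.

−tan φ tan δ = −(2.0872)(0.2512) = -0.5243; H_s = arccos(-0.5243) = 121.62°. In radians, H_s = 2.1227.
H_s sin φ sin δ = 2.1227 × 0.9018 × 0.2436 = 0.4663.
cos φ cos δ sin H_s = 0.4321 × 0.9699 × 0.8515 = 0.3569.
Q̄ = (1367/π) × (0.4663 + 0.3569) = 435.13 × 0.8232 = 358.20 W/m².

358 W/m²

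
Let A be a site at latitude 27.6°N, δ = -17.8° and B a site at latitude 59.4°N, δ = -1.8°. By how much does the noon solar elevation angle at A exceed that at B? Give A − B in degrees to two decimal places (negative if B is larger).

+15.80°

A: 90° − |27.6 − (-17.8)| = 44.60°.
B: 90° − |59.4 − (-1.8)| = 28.80°.
A − B = 44.60 − 28.80 = 15.80°.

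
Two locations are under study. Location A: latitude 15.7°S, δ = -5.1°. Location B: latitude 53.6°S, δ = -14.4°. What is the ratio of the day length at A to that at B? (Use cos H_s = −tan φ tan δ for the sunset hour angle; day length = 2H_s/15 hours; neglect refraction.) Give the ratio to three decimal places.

0.828

A: H_s = arccos(−tan -15.7° · tan -5.1°) = 91.44°, so 2H_s/15 = 12.1920 h.
B: H_s = arccos(−tan -53.6° · tan -14.4°) = 110.38°, so 2H_s/15 = 14.7173 h.
Ratio A/B = 12.1920 / 14.7173 = 0.8284.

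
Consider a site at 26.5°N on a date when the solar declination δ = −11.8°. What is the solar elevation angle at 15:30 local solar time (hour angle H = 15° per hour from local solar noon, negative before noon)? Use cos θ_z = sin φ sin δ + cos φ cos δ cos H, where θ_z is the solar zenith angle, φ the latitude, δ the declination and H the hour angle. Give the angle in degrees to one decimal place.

Hour angle H = 15° × (15.5 − 12) = 52.50°.
With φ = 26.5°, δ = -11.8°, H = 52.50°: sin φ sin δ = -0.0912, cos φ cos δ cos H = 0.5333, so cos θ_z = 0.4421.
θ_z = arccos(0.4421) = 63.76°, so the elevation is 90° − 63.76° = 26.24°.

26.2°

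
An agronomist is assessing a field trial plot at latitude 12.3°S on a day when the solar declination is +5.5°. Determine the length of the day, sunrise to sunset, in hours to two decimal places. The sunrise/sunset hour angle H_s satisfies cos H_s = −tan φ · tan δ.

11.84 hours

cos H_s = −tan(-12.3°) · tan(5.5°) = 0.0210, so H_s = arccos(0.0210) = 88.80°.
Day length = 2 H_s / 15° h⁻¹ = 177.60° / 15 = 11.840 h.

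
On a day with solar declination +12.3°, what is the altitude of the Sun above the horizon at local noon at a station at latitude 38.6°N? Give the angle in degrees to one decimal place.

At local solar noon the hour angle is zero, so the elevation is 90° − |φ − δ| = 90° − |38.6° − (12.3°)| = 90° − 26.3° = 63.7°.

63.7°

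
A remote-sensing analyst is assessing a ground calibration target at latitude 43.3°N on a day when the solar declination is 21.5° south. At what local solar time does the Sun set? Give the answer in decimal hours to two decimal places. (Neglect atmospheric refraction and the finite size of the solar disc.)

cos H_s = −tan(43.3°) · tan(-21.5°) = 0.3712, so H_s = arccos(0.3712) = 68.21°.
Sunset is at 12 + H_s/15 = 12 + 4.547 = 16.547 h local solar time.

16.55 h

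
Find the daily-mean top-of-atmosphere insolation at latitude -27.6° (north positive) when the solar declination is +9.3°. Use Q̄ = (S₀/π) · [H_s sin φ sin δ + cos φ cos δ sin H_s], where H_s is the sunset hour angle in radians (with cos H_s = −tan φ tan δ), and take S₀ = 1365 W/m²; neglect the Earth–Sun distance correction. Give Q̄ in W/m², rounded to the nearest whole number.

330 W/m²

−tan φ tan δ = −(-0.5228)(0.1638) = 0.0856; H_s = arccos(0.0856) = 85.09°. In radians, H_s = 1.4851.
H_s sin φ sin δ = 1.4851 × -0.4633 × 0.1616 = -0.1112.
cos φ cos δ sin H_s = 0.8862 × 0.9869 × 0.9963 = 0.8714.
Q̄ = (1365/π) × (-0.1112 + 0.8714) = 434.49 × 0.7602 = 330.30 W/m².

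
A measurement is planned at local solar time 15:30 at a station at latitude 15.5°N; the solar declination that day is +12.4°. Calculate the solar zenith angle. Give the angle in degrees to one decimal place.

50.9°

Hour angle H = 15° × (15.5 − 12) = 52.50°.
With φ = 15.5°, δ = 12.4°, H = 52.50°: sin φ sin δ = 0.0574, cos φ cos δ cos H = 0.5729, so cos θ_z = 0.6303.
θ_z = arccos(0.6303) = 50.93°.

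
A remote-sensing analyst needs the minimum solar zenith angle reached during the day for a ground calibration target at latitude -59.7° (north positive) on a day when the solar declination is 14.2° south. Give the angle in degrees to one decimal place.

At local solar noon the hour angle is zero, so the zenith angle is |φ − δ| = |-59.7° − (-14.2°)| = 45.5°.

45.5°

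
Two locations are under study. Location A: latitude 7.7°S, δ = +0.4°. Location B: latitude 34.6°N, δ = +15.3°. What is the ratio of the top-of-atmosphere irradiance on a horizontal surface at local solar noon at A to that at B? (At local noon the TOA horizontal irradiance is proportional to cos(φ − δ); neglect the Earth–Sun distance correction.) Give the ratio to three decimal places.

1.049

A: cos θ_z = cos(-7.7° − (0.4°)) = 0.9900.
B: cos θ_z = cos(34.6° − (15.3°)) = 0.9438.
Ratio A/B = 0.9900 / 0.9438 = 1.0490.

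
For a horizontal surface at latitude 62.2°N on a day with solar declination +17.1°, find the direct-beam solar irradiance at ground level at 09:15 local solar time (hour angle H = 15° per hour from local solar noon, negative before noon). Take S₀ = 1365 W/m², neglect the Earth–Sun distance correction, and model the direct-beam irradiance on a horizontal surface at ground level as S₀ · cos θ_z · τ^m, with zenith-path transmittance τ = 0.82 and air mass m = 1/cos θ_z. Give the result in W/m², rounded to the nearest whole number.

582 W/m²

Hour angle H = 15° × (9.25 − 12) = -41.25°.
cos θ_z = sin φ sin δ + cos φ cos δ cos H = (0.8846)(0.2940) + (0.4664)(0.9558)(0.7518) = 0.5952.
Air mass m = 1/cos θ_z = 1/0.5952 = 1.680; τ^m = 0.82^1.680 = 0.7165.
Surface direct beam = 1365 × 0.5952 × 0.7165 = 582.12 W/m².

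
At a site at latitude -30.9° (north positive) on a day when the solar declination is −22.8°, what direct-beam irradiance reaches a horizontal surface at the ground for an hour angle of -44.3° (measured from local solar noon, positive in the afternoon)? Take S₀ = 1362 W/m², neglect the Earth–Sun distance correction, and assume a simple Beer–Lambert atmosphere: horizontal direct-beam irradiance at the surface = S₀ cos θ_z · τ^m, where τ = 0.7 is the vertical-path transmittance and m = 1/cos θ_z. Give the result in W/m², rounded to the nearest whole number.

654 W/m²

cos θ_z = sin(-30.9°) sin(-22.8°) + cos(-30.9°) cos(-22.8°) cos(-44.30°) = 0.1990 + 0.5661 = 0.7651.
Air mass m = 1/cos θ_z = 1/0.7651 = 1.307; τ^m = 0.7^1.307 = 0.6274.
Surface direct beam = 1362 × 0.7651 × 0.6274 = 653.79 W/m².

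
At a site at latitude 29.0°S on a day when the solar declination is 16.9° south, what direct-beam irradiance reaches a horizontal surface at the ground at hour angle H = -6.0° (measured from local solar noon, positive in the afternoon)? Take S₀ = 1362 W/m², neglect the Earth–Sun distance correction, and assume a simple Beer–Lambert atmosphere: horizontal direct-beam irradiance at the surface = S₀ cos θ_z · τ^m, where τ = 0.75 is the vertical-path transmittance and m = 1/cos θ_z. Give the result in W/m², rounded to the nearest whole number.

With φ = -29.0°, δ = -16.9°, H = -6.00°: sin φ sin δ = 0.1409, cos φ cos δ cos H = 0.8323, so cos θ_z = 0.9732.
Air mass m = 1/cos θ_z = 1/0.9732 = 1.028; τ^m = 0.75^1.028 = 0.7440.
Surface direct beam = 1362 × 0.9732 × 0.7440 = 986.17 W/m².

986 W/m²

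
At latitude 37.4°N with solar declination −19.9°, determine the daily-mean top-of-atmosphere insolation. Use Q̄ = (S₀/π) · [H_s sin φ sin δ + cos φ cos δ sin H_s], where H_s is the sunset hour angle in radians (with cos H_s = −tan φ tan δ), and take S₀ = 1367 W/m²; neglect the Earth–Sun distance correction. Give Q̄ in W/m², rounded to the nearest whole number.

196 W/m²

cos H_s = −tan(37.4°) · tan(-19.9°) = 0.2768, so H_s = arccos(0.2768) = 73.93°. In radians, H_s = 1.2903.
H_s sin φ sin δ = 1.2903 × 0.6074 × -0.3404 = -0.2668.
cos φ cos δ sin H_s = 0.7944 × 0.9403 × 0.9609 = 0.7178.
Q̄ = (1367/π) × (-0.2668 + 0.7178) = 435.13 × 0.4510 = 196.24 W/m².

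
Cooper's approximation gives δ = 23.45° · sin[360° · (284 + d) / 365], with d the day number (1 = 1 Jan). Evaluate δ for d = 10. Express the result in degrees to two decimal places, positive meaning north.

-22.04°

360 × (284 + 10) / 365 = 289.973°; sin(289.973°) = -0.9399.
δ = 23.45 × -0.9399 = -22.041° ≈ -22.04°.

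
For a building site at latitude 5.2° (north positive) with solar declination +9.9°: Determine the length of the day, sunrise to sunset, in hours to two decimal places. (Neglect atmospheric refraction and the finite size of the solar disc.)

The sunset hour angle satisfies cos H_s = −tan φ tan δ = -0.0159, giving H_s = 90.91°.
Day length = 2 H_s / 15° h⁻¹ = 181.82° / 15 = 12.121 h.

12.12 hours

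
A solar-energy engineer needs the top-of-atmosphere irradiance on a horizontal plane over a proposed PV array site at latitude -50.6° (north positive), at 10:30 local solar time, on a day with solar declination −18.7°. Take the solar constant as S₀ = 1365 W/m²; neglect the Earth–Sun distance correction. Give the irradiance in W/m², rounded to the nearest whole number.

Hour angle H = 15° × (10.5 − 12) = -22.50°.
cos θ_z = sin(-50.6°) sin(-18.7°) + cos(-50.6°) cos(-18.7°) cos(-22.50°) = 0.2477 + 0.5555 = 0.8032.
Top-of-atmosphere irradiance = S₀ cos θ_z = 1365 × 0.8032 = 1096.37 W/m².

1096 W/m²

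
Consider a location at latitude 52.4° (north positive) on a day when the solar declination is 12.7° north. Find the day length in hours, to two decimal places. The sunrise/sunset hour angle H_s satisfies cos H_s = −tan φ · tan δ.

14.27 hours

cos H_s = −tan(52.4°) · tan(12.7°) = -0.2926, so H_s = arccos(-0.2926) = 107.01°.
Day length = 2 H_s / 15° h⁻¹ = 214.02° / 15 = 14.268 h.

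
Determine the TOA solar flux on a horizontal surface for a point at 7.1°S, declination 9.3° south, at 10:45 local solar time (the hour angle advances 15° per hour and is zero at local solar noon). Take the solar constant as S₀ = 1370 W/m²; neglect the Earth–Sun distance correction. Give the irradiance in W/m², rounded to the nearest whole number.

Hour angle H = 15° × (10.75 − 12) = -18.75°.
With φ = -7.1°, δ = -9.3°, H = -18.75°: sin φ sin δ = 0.0200, cos φ cos δ cos H = 0.9273, so cos θ_z = 0.9473.
Top-of-atmosphere irradiance = S₀ cos θ_z = 1370 × 0.9473 = 1297.80 W/m².

1298 W/m²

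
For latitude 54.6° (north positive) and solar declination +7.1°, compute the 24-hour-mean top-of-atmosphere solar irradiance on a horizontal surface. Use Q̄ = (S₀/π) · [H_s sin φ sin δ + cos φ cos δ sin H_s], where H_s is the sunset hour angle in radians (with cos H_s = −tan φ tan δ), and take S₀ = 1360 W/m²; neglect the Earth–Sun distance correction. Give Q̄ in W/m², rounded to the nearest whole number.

The sunset hour angle satisfies cos H_s = −tan φ tan δ = -0.1753, giving H_s = 100.10°. In radians, H_s = 1.7471.
H_s sin φ sin δ = 1.7471 × 0.8151 × 0.1236 = 0.1760.
cos φ cos δ sin H_s = 0.5793 × 0.9923 × 0.9845 = 0.5659.
Q̄ = (1360/π) × (0.1760 + 0.5659) = 432.90 × 0.7419 = 321.17 W/m².

321 W/m²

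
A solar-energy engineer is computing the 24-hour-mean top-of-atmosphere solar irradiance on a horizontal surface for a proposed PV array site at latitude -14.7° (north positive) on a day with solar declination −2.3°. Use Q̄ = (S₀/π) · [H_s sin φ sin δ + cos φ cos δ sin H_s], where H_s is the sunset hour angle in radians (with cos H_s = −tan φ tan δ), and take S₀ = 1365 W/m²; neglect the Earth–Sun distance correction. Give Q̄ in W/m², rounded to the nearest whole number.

cos H_s = −tan(-14.7°) · tan(-2.3°) = -0.0105, so H_s = arccos(-0.0105) = 90.60°. In radians, H_s = 1.5813.
H_s sin φ sin δ = 1.5813 × -0.2538 × -0.0401 = 0.0161.
cos φ cos δ sin H_s = 0.9673 × 0.9992 × 0.9999 = 0.9664.
Q̄ = (1365/π) × (0.0161 + 0.9664) = 434.49 × 0.9825 = 426.89 W/m².

427 W/m²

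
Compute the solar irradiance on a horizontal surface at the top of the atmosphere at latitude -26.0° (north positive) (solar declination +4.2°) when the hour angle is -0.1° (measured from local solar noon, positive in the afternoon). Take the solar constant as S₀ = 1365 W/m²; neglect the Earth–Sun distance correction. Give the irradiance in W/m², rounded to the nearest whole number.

1180 W/m²

cos θ_z = sin φ sin δ + cos φ cos δ cos H = (-0.4384)(0.0732) + (0.8988)(0.9973)(1.0000) = 0.8643.
Top-of-atmosphere irradiance = S₀ cos θ_z = 1365 × 0.8643 = 1179.77 W/m².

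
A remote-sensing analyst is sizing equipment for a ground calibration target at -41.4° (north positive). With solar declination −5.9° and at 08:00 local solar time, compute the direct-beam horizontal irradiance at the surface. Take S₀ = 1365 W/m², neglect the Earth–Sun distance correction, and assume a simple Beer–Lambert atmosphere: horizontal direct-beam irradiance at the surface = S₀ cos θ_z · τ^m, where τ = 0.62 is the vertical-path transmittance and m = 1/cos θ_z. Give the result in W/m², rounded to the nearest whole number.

204 W/m²

Hour angle H = 15° × (8 − 12) = -60.00°.
With φ = -41.4°, δ = -5.9°, H = -60.00°: sin φ sin δ = 0.0680, cos φ cos δ cos H = 0.3731, so cos θ_z = 0.4411.
Air mass m = 1/cos θ_z = 1/0.4411 = 2.267; τ^m = 0.62^2.267 = 0.3383.
Surface direct beam = 1365 × 0.4411 × 0.3383 = 203.69 W/m².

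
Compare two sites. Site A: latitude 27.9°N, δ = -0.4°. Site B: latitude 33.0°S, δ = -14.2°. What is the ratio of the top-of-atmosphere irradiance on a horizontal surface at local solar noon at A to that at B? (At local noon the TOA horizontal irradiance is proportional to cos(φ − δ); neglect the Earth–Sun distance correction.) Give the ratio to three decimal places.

A: cos θ_z = cos(27.9° − (-0.4°)) = 0.8805.
B: cos θ_z = cos(-33.0° − (-14.2°)) = 0.9466.
Ratio A/B = 0.8805 / 0.9466 = 0.9302.

0.930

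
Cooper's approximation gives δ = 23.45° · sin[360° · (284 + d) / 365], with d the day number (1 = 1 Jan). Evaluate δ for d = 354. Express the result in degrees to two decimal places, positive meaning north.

-23.45°

360 × (284 + 354) / 365 = 629.260°; sin(629.260°) = -0.9999.
δ = 23.45 × -0.9999 = -23.448° ≈ -23.45°.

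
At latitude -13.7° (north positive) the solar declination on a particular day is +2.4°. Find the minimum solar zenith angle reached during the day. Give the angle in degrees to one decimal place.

16.1°

At local solar noon the hour angle is zero, so the zenith angle is |φ − δ| = |-13.7° − (2.4°)| = 16.1°.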